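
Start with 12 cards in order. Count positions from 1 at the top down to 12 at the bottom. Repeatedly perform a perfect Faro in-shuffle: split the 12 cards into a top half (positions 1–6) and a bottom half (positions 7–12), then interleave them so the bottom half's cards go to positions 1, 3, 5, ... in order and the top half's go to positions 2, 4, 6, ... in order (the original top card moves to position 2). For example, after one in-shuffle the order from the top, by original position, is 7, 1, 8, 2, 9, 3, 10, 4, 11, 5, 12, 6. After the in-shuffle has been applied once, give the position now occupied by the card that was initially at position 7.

Track the card's position through each in-shuffle:
7 → 1

1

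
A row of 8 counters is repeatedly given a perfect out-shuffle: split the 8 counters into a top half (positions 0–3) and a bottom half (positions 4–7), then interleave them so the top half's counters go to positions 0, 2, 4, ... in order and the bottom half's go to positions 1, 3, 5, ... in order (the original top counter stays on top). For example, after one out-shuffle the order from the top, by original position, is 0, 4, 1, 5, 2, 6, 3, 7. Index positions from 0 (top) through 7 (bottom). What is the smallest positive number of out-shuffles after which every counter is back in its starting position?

The out-shuffle permutes the 8 positions with cycle lengths [1, 1, 3, 3].
Every counter is home exactly when every cycle has completed a whole number of laps, i.e. after lcm(1, 3) = 3 out-shuffles.

3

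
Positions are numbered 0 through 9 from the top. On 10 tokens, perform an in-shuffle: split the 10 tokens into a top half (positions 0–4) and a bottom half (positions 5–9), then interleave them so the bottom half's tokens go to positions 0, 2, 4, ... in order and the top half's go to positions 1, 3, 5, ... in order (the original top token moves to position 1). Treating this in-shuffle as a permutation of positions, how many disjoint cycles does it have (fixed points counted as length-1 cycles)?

1

Trace each unvisited position around until it returns:
(0 1 3 7 4 9 8 6 2 5)
1 cycle in total.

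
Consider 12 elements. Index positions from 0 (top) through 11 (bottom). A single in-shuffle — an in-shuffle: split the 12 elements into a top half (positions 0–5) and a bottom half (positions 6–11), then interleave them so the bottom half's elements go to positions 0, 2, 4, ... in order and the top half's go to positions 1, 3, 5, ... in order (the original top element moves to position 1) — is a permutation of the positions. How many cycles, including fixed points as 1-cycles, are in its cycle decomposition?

Trace each unvisited position around until it returns:
(0 1 3 7 2 5 ... len 12)
1 cycle in total.

1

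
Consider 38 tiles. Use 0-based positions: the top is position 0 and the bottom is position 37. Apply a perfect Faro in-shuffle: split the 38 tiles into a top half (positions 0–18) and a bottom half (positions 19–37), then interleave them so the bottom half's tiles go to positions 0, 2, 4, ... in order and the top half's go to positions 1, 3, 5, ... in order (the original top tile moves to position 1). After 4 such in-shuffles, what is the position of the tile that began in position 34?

13

Track the tile's position through each in-shuffle:
34 → 30 → 22 → 6 → 13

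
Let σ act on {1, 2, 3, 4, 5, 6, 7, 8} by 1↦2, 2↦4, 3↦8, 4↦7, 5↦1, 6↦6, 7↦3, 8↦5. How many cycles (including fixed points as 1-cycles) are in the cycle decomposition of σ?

Cycle decomposition: (1 2 4 7 3 8 5) (6).
2 cycles.

2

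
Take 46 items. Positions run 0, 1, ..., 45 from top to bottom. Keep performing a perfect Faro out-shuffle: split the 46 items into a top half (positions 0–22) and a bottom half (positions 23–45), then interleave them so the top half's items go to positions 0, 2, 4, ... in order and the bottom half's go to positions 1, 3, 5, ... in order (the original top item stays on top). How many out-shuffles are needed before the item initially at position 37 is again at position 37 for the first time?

12

Follow position 37 under repeated out-shuffles:
37 → 29 → 13 → 26 → 7 → 14 → 28 → 11 → 22 → 44 → 43 → 41 → 37
It first returns after 12 out-shuffles.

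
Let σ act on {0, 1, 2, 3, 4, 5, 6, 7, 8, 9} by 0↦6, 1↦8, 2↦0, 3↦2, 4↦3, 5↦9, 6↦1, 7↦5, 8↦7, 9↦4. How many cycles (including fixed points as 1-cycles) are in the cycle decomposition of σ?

Cycle decomposition: (0 6 1 8 7 5 9 4 3 2).
1 cycle.

1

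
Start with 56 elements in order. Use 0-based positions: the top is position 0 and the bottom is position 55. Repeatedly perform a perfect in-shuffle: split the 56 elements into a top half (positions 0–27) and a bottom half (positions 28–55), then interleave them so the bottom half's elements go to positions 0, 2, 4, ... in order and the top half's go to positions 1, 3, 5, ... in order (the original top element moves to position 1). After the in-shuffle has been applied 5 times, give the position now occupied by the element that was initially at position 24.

1

Track the element's position through each in-shuffle:
24 → 49 → 42 → 28 → 0 → 1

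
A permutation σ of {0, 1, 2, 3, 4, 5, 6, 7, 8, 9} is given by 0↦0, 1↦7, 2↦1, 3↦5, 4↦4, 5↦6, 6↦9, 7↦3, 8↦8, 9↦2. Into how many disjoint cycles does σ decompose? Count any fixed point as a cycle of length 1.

Cycle decomposition: (0) (1 7 3 5 6 9 2) (4) (8).
4 cycles.

4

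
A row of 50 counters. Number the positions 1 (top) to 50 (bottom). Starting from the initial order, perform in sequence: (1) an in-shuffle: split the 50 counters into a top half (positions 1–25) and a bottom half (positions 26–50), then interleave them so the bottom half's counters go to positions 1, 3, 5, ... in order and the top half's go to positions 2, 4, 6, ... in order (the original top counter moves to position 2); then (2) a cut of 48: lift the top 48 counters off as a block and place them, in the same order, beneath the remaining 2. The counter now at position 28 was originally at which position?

13

Undo the operations in reverse order, starting from position 28:
  undo op 2 (cut 48): 28 ← 26
  undo op 1 (in-shuffle, from top half): 26 ← 13
So the counter at position 28 came from original position 13.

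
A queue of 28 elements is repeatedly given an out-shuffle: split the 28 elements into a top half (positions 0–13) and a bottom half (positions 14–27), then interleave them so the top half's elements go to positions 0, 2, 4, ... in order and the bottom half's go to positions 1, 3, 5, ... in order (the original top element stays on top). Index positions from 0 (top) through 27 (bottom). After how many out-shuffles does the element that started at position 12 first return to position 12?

6

Follow position 12 under repeated out-shuffles:
12 → 24 → 21 → 15 → 3 → 6 → 12
It first returns after 6 out-shuffles.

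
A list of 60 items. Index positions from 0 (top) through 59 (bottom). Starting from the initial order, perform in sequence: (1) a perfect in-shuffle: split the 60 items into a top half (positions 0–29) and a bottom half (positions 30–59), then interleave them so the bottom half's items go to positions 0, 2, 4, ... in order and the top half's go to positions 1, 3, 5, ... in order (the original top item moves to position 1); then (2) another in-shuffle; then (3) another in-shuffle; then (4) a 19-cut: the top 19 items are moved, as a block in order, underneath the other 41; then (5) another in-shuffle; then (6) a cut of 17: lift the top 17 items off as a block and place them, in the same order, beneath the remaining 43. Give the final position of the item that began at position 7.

9

Track the item from position 7 forward through each operation:
  after op 1 (in-shuffle): 7 → 15
  after op 2 (in-shuffle): 15 → 31
  after op 3 (in-shuffle): 31 → 2
  after op 4 (cut 19): 2 → 43
  after op 5 (in-shuffle): 43 → 26
  after op 6 (cut 17): 26 → 9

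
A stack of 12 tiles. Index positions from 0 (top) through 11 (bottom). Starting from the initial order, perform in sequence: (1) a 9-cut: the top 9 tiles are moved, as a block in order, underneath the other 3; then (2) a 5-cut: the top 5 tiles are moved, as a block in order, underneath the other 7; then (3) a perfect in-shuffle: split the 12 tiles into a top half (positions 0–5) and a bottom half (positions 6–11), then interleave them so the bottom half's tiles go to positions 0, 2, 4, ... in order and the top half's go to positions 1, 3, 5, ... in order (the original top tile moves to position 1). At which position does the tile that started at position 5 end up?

Track the tile from position 5 forward through each operation:
  after op 1 (cut 9): 5 → 8
  after op 2 (cut 5): 8 → 3
  after op 3 (in-shuffle): 3 → 7

7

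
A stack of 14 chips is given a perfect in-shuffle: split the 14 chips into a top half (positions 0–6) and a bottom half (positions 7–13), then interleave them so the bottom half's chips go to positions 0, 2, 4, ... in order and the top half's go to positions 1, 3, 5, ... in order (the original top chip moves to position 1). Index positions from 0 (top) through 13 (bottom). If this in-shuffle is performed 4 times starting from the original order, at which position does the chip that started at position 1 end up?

Track the chip's position through each in-shuffle:
1 → 3 → 7 → 0 → 1

1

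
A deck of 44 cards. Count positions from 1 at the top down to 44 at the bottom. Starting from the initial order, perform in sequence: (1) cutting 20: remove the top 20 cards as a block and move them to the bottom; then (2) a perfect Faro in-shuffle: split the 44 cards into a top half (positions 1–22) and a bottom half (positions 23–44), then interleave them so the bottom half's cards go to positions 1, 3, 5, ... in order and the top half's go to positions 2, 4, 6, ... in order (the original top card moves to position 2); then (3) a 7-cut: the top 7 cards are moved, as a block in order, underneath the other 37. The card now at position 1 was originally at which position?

24

Undo the operations in reverse order, starting from position 1:
  undo op 3 (cut 7): 1 ← 8
  undo op 2 (in-shuffle, from top half): 8 ← 4
  undo op 1 (cut 20): 4 ← 24
So the card at position 1 came from original position 24.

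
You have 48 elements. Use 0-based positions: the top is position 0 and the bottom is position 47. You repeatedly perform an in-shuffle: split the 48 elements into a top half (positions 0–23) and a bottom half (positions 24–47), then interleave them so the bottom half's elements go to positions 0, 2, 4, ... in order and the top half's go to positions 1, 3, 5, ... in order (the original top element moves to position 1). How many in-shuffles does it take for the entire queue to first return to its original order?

21

The in-shuffle permutes the 48 positions with cycle lengths [3, 3, 21, 21].
Every element is home exactly when every cycle has completed a whole number of laps, i.e. after lcm(3, 21) = 21 in-shuffles.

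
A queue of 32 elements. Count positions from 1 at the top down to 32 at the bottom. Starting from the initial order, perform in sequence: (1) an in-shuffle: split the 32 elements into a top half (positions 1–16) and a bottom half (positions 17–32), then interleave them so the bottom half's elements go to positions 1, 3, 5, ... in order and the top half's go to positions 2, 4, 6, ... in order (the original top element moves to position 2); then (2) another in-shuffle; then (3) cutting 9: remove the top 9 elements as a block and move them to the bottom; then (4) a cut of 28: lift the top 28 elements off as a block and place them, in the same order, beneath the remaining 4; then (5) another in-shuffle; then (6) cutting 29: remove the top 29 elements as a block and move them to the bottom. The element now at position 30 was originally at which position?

9

Undo the operations in reverse order, starting from position 30:
  undo op 6 (cut 29): 30 ← 27
  undo op 5 (in-shuffle, from bottom half): 27 ← 30
  undo op 4 (cut 28): 30 ← 26
  undo op 3 (cut 9): 26 ← 3
  undo op 2 (in-shuffle, from bottom half): 3 ← 18
  undo op 1 (in-shuffle, from top half): 18 ← 9
So the element at position 30 came from original position 9.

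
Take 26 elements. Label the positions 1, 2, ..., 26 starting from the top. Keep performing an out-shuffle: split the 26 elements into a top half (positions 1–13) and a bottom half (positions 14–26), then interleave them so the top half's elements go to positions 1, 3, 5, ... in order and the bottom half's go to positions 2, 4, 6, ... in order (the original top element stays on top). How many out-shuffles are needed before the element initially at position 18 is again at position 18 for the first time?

20

Follow position 18 under repeated out-shuffles:
18 → 10 → 19 → 12 → 23 → 20 → 14 → 2 → 3 → 5 → 9 → 17 → 8 → 15 → 4 → 7 → 13 → 25 → 24 → 22 → 18
It first returns after 20 out-shuffles.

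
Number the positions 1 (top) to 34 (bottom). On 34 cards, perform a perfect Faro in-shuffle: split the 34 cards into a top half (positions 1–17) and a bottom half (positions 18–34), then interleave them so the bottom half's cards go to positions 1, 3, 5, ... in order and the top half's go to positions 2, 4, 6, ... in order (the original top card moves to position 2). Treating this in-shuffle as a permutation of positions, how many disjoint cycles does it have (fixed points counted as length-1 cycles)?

Trace each unvisited position around until it returns:
(1 2 4 8 16 32 ... len 12) (3 6 12 24 13 26 ... len 12) (5 10 20) (7 14 28 21) (15 30 25)
5 cycles in total.

5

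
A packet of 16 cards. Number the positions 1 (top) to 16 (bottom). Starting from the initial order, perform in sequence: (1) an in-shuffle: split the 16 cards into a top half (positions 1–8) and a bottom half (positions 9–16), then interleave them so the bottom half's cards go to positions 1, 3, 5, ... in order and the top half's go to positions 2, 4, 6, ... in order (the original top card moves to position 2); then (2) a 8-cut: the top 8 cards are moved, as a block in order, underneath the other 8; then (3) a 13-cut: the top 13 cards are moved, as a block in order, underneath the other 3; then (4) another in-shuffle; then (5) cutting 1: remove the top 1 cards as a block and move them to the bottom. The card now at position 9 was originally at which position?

Undo the operations in reverse order, starting from position 9:
  undo op 5 (cut 1): 9 ← 10
  undo op 4 (in-shuffle, from top half): 10 ← 5
  undo op 3 (cut 13): 5 ← 2
  undo op 2 (cut 8): 2 ← 10
  undo op 1 (in-shuffle, from top half): 10 ← 5
So the card at position 9 came from original position 5.

5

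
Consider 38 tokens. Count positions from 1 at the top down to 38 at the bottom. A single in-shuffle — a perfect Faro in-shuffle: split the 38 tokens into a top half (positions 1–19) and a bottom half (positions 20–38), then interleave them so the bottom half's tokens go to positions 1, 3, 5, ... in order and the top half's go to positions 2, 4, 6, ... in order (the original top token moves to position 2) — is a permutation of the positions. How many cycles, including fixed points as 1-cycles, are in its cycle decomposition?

4

Trace each unvisited position around until it returns:
(1 2 4 8 16 32 ... len 12) (3 6 12 24 9 18 ... len 12) (7 14 28 17 34 29 ... len 12) (13 26)
4 cycles in total.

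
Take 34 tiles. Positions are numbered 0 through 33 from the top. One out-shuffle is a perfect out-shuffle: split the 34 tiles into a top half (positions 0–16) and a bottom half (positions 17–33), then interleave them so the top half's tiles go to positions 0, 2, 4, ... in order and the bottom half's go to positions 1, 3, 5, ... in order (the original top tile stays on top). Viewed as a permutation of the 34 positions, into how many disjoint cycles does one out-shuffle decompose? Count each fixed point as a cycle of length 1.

6

Trace each unvisited position around until it returns:
(0) (1 2 4 8 16 32 31 29 25 17) (3 6 12 24 15 30 27 21 9 18) (5 10 20 7 14 28 23 13 26 19) (11 22) (33)
6 cycles in total.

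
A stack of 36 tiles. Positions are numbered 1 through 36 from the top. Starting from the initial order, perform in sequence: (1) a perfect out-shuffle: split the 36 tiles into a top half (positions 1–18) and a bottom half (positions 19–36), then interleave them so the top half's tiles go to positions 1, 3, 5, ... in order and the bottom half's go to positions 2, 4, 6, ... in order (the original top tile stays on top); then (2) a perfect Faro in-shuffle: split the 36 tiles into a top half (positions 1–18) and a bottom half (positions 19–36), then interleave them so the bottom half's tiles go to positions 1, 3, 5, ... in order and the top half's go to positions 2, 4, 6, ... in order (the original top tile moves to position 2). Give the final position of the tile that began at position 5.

Track the tile from position 5 forward through each operation:
  after op 1 (out-shuffle): 5 → 9
  after op 2 (in-shuffle): 9 → 18

18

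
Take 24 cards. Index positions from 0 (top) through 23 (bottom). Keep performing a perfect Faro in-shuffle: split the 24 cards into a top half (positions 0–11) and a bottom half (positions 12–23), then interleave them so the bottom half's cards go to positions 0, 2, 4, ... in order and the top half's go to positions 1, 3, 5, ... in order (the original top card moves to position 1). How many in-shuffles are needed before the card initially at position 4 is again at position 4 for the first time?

Follow position 4 under repeated in-shuffles:
4 → 9 → 19 → 14 → 4
It first returns after 4 in-shuffles.

4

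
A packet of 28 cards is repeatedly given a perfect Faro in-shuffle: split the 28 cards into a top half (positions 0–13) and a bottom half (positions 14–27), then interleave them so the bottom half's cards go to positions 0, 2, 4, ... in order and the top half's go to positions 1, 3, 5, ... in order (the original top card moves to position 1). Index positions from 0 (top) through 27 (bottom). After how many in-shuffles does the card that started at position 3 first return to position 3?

Follow position 3 under repeated in-shuffles:
3 → 7 → 15 → 2 → 5 → 11 → 23 → 18 → ... → 3 (length 28)
It first returns after 28 in-shuffles.

28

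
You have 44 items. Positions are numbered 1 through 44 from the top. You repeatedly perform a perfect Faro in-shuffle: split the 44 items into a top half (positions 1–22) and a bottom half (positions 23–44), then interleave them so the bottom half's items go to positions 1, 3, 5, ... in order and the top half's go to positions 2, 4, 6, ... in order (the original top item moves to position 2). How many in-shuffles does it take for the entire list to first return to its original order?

12

The in-shuffle permutes the 44 positions with cycle lengths [2, 4, 4, 4, 6, 12, 12].
Every item is home exactly when every cycle has completed a whole number of laps, i.e. after lcm(2, 4, 6, 12) = 12 in-shuffles.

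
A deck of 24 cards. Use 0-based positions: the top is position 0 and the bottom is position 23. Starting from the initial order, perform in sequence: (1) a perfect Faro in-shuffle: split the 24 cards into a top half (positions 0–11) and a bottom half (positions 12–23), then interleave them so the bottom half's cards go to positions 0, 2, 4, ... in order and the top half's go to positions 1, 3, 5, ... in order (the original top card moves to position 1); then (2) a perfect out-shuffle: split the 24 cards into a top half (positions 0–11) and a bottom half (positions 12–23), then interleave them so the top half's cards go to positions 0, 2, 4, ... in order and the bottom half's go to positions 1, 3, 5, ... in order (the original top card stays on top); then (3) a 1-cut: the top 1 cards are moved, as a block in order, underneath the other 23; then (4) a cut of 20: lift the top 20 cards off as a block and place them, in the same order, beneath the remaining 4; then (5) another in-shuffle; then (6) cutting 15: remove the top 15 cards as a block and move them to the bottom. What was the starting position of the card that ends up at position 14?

Undo the operations in reverse order, starting from position 14:
  undo op 6 (cut 15): 14 ← 5
  undo op 5 (in-shuffle, from top half): 5 ← 2
  undo op 4 (cut 20): 2 ← 22
  undo op 3 (cut 1): 22 ← 23
  undo op 2 (out-shuffle, from bottom half): 23 ← 23
  undo op 1 (in-shuffle, from top half): 23 ← 11
So the card at position 14 came from original position 11.

11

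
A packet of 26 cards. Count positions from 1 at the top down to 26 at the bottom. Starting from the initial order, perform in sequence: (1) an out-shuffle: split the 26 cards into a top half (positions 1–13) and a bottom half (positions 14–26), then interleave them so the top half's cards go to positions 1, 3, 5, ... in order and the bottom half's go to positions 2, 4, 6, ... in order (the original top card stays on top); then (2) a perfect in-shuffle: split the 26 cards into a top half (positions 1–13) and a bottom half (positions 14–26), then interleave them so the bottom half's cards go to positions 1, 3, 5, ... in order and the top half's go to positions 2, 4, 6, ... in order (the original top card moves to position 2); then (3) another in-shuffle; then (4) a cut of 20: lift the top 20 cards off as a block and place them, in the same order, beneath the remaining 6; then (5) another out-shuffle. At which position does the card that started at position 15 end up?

18

Track the card from position 15 forward through each operation:
  after op 1 (out-shuffle): 15 → 4
  after op 2 (in-shuffle): 4 → 8
  after op 3 (in-shuffle): 8 → 16
  after op 4 (cut 20): 16 → 22
  after op 5 (out-shuffle): 22 → 18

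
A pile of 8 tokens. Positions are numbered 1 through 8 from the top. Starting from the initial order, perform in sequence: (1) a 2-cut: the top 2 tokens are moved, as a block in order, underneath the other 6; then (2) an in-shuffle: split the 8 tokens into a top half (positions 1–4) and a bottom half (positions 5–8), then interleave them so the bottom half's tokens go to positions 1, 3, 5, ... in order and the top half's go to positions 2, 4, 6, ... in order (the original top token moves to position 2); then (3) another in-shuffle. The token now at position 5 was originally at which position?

Undo the operations in reverse order, starting from position 5:
  undo op 3 (in-shuffle, from bottom half): 5 ← 7
  undo op 2 (in-shuffle, from bottom half): 7 ← 8
  undo op 1 (cut 2): 8 ← 2
So the token at position 5 came from original position 2.

2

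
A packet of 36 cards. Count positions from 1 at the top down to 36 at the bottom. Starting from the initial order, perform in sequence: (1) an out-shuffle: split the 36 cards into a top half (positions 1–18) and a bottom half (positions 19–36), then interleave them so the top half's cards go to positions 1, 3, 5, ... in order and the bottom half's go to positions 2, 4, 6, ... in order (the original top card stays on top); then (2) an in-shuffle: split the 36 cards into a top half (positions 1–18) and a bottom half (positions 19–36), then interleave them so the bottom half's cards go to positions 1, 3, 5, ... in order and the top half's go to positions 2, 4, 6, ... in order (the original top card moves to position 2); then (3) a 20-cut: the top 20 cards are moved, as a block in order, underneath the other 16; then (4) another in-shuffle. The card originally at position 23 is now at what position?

Track the card from position 23 forward through each operation:
  after op 1 (out-shuffle): 23 → 10
  after op 2 (in-shuffle): 10 → 20
  after op 3 (cut 20): 20 → 36
  after op 4 (in-shuffle): 36 → 35

35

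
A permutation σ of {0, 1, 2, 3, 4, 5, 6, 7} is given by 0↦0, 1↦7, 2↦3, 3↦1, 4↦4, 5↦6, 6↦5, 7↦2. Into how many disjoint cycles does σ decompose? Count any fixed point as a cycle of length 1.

Cycle decomposition: (0) (1 7 2 3) (4) (5 6).
4 cycles.

4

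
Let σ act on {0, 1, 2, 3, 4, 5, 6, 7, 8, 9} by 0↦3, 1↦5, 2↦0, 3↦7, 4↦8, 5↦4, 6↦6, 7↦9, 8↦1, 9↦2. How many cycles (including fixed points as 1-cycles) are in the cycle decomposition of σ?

3

Cycle decomposition: (0 3 7 9 2) (1 5 4 8) (6).
3 cycles.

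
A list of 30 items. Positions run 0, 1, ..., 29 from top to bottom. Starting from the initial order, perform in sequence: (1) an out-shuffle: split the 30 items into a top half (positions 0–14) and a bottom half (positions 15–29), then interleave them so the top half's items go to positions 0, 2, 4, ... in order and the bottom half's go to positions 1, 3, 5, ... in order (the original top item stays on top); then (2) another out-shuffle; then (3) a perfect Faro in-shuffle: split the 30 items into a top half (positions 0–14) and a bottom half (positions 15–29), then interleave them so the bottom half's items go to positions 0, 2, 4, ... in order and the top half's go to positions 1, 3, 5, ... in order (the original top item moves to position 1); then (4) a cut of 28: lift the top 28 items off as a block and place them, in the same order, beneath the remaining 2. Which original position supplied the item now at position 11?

Undo the operations in reverse order, starting from position 11:
  undo op 4 (cut 28): 11 ← 9
  undo op 3 (in-shuffle, from top half): 9 ← 4
  undo op 2 (out-shuffle, from top half): 4 ← 2
  undo op 1 (out-shuffle, from top half): 2 ← 1
So the item at position 11 came from original position 1.

1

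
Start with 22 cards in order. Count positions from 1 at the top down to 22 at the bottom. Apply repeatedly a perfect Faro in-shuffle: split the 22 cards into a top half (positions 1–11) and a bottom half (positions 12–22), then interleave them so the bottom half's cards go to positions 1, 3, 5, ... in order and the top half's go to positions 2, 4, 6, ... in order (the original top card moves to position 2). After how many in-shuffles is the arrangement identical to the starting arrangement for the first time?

The in-shuffle permutes the 22 positions with cycle lengths [11, 11].
Every card is home exactly when every cycle has completed a whole number of laps, i.e. after lcm(11) = 11 in-shuffles.

11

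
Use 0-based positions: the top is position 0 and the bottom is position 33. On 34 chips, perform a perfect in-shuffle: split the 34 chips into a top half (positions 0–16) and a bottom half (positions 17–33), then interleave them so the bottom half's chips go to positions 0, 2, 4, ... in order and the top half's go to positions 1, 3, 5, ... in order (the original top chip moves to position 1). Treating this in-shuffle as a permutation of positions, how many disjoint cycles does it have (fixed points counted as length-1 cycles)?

Trace each unvisited position around until it returns:
(0 1 3 7 15 31 ... len 12) (2 5 11 23 12 25 ... len 12) (4 9 19) (6 13 27 20) (14 29 24)
5 cycles in total.

5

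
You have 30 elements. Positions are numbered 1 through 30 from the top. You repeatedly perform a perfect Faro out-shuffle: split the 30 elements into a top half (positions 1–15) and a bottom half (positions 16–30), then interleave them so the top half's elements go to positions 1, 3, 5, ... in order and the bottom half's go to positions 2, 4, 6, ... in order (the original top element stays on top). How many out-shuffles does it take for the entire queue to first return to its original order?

The out-shuffle permutes the 30 positions with cycle lengths [1, 1, 28].
Every element is home exactly when every cycle has completed a whole number of laps, i.e. after lcm(1, 28) = 28 out-shuffles.

28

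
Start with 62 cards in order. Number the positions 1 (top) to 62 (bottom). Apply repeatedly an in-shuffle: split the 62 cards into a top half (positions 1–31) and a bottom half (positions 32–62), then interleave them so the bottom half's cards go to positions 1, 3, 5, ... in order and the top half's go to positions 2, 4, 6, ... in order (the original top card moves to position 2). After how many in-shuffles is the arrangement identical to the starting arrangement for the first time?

The in-shuffle permutes the 62 positions with cycle lengths [2, 3, 3, 6, 6, 6, 6, 6, 6, 6, 6, 6].
Every card is home exactly when every cycle has completed a whole number of laps, i.e. after lcm(2, 3, 6) = 6 in-shuffles.

6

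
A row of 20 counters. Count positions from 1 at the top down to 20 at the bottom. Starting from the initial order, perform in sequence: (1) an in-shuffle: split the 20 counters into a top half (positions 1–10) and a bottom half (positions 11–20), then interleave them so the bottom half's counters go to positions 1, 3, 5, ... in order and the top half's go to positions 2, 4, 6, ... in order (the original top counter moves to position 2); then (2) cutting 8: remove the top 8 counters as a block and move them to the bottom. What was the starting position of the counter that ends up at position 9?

Undo the operations in reverse order, starting from position 9:
  undo op 2 (cut 8): 9 ← 17
  undo op 1 (in-shuffle, from bottom half): 17 ← 19
So the counter at position 9 came from original position 19.

19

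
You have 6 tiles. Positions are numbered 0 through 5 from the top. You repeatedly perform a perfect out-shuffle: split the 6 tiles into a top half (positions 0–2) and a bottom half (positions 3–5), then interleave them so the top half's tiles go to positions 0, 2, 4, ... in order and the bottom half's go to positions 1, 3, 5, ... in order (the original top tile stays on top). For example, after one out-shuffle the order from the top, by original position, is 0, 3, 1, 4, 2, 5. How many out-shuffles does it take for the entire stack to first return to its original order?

4

The out-shuffle permutes the 6 positions with cycle lengths [1, 1, 4].
Every tile is home exactly when every cycle has completed a whole number of laps, i.e. after lcm(1, 4) = 4 out-shuffles.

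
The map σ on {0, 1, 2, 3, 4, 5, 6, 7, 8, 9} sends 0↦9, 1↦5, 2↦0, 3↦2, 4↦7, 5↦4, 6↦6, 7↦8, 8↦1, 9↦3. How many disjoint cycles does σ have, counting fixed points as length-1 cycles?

3

Cycle decomposition: (0 9 3 2) (1 5 4 7 8) (6).
3 cycles.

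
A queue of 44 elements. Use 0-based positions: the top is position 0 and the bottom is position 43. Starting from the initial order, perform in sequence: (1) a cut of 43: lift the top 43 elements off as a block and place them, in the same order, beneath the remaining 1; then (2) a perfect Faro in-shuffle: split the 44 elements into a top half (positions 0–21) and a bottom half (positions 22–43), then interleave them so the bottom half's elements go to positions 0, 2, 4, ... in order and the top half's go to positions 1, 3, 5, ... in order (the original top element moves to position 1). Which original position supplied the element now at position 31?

14

Undo the operations in reverse order, starting from position 31:
  undo op 2 (in-shuffle, from top half): 31 ← 15
  undo op 1 (cut 43): 15 ← 14
So the element at position 31 came from original position 14.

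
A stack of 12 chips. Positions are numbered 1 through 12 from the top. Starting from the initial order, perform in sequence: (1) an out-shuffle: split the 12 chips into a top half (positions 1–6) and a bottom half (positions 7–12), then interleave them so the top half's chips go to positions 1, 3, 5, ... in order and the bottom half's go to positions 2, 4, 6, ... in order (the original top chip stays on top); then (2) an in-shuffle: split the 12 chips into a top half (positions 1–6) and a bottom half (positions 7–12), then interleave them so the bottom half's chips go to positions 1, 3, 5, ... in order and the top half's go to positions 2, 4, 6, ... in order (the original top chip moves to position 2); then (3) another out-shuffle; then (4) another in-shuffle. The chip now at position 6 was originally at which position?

1

Undo the operations in reverse order, starting from position 6:
  undo op 4 (in-shuffle, from top half): 6 ← 3
  undo op 3 (out-shuffle, from top half): 3 ← 2
  undo op 2 (in-shuffle, from top half): 2 ← 1
  undo op 1 (out-shuffle, from top half): 1 ← 1
So the chip at position 6 came from original position 1.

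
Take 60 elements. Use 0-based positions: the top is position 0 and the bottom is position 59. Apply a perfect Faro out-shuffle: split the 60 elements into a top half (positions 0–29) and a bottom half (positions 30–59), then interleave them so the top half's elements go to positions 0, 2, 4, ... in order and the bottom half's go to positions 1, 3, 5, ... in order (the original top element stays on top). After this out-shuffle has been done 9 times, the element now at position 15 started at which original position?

Work backwards from position 15, undoing one out-shuffle at a time:
15 ← 37 ← 48 ← 24 ← 12 ← 6 ← 3 ← 31 ← 45 ← 52
So the element now at position 15 started at position 52.

52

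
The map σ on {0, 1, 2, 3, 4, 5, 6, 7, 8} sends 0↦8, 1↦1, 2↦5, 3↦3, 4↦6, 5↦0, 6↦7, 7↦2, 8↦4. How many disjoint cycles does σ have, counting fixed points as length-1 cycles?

3

Cycle decomposition: (0 8 4 6 7 2 5) (1) (3).
3 cycles.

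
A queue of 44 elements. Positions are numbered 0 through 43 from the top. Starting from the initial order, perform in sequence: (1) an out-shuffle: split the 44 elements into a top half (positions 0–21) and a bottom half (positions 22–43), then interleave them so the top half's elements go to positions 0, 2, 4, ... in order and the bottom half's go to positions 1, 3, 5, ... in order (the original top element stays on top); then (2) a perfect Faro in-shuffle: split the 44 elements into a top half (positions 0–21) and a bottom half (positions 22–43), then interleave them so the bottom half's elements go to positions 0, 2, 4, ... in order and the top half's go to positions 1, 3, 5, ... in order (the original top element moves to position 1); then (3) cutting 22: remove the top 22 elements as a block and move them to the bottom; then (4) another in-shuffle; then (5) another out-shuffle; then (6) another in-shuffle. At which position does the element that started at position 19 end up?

40

Track the element from position 19 forward through each operation:
  after op 1 (out-shuffle): 19 → 38
  after op 2 (in-shuffle): 38 → 32
  after op 3 (cut 22): 32 → 10
  after op 4 (in-shuffle): 10 → 21
  after op 5 (out-shuffle): 21 → 42
  after op 6 (in-shuffle): 42 → 40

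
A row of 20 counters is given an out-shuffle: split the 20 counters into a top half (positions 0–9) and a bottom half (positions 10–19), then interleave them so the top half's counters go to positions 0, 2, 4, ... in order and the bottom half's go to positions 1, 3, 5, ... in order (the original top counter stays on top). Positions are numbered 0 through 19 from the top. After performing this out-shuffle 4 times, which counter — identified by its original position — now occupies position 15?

14

Work backwards from position 15, undoing one out-shuffle at a time:
15 ← 17 ← 18 ← 9 ← 14
So the counter now at position 15 started at position 14.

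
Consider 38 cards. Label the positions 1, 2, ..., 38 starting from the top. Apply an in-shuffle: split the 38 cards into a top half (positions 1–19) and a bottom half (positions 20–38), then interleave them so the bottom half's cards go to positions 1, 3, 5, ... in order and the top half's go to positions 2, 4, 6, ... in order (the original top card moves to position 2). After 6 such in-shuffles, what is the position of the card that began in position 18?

Track the card's position through each in-shuffle:
18 → 36 → 33 → 27 → 15 → 30 → 21

21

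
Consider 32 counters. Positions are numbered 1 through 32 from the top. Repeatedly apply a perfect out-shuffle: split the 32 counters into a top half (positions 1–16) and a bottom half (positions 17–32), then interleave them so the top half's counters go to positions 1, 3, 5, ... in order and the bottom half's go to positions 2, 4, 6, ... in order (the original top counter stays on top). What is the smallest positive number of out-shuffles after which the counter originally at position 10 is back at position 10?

5

Follow position 10 under repeated out-shuffles:
10 → 19 → 6 → 11 → 21 → 10
It first returns after 5 out-shuffles.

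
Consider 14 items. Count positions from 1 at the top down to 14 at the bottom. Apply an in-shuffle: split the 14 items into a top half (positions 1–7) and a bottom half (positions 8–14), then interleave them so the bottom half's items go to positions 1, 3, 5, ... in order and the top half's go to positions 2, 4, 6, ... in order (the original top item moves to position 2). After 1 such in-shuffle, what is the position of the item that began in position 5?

Track the item's position through each in-shuffle:
5 → 10

10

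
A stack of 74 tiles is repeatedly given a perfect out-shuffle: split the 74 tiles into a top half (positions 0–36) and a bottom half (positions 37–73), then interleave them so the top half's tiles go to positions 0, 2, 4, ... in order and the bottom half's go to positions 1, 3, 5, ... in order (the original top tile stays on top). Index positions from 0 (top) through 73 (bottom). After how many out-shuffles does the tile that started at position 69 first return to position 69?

Follow position 69 under repeated out-shuffles:
69 → 65 → 57 → 41 → 9 → 18 → 36 → 72 → 71 → 69
It first returns after 9 out-shuffles.

9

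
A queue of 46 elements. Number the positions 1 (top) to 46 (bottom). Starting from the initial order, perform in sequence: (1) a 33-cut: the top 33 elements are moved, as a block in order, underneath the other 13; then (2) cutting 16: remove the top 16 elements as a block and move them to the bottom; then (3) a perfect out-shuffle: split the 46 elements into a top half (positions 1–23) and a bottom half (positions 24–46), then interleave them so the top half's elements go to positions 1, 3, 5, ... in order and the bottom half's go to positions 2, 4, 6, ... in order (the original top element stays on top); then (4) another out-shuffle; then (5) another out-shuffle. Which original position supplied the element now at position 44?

15

Undo the operations in reverse order, starting from position 44:
  undo op 5 (out-shuffle, from bottom half): 44 ← 45
  undo op 4 (out-shuffle, from top half): 45 ← 23
  undo op 3 (out-shuffle, from top half): 23 ← 12
  undo op 2 (cut 16): 12 ← 28
  undo op 1 (cut 33): 28 ← 15
So the element at position 44 came from original position 15.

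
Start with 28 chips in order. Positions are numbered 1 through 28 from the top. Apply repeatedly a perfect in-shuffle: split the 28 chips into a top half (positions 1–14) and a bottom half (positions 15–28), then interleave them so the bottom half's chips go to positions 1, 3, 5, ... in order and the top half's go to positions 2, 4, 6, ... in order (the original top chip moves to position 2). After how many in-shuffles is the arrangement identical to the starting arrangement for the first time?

28

The in-shuffle permutes the 28 positions with cycle lengths [28].
Every chip is home exactly when every cycle has completed a whole number of laps, i.e. after lcm(28) = 28 in-shuffles.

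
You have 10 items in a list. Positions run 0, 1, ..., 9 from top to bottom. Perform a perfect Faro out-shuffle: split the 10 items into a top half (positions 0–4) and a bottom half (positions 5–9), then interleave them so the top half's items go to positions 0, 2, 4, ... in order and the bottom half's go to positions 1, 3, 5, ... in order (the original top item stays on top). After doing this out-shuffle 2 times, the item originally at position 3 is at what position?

3

Track the item's position through each out-shuffle:
3 → 6 → 3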